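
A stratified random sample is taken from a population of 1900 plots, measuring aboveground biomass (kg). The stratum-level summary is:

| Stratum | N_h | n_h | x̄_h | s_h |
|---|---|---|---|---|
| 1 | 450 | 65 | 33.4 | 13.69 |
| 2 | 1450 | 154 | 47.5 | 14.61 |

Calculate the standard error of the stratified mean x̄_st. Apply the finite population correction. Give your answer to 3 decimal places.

V̂(x̄_st) = Σ W_h² (1 − n_h/N_h) s_h²/n_h, with W_h = N_h/N and N = 1900:
  stratum 1: (450/1900)²·(1 − 65/450)·13.69²/65 = 0.138376
  stratum 2: (1450/1900)²·(1 − 154/1450)·14.61²/154 = 0.721515
V̂(x̄_st) = 0.859891
SE(x̄_st) = √0.859891 = 0.927303

SE(x̄_st) ≈ 0.927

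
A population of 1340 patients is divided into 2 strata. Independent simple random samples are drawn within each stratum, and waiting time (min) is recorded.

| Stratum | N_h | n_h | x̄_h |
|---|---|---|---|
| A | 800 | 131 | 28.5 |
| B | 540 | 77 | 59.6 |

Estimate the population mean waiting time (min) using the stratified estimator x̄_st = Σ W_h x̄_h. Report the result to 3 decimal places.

N = Σ N_h = 1340. Stratum weights W_h = N_h/N.
x̄_st = (800·28.5 + 540·59.6) / 1340 = 41.03284

x̄_st ≈ 41.033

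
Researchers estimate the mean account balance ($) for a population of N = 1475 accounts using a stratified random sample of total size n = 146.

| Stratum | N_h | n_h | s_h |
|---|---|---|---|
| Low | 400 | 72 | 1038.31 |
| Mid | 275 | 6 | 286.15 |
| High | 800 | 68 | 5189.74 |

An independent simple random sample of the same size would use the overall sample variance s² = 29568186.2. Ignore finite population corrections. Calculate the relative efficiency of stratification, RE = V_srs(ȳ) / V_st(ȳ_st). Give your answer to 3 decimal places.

V̂(ȳ_st) = Σ W_h² s_h²/n_h, with W_h = N_h/N and N = 1475:
  stratum Low: (400/1475)²·1038.31²/72 = 1101.18
  stratum Mid: (275/1475)²·286.15²/6 = 474.37
  stratum High: (800/1475)²·5189.74²/68 = 116514
V_st = 118090
V_srs = s²/n = 29568186.2/146 = 202522
Relative efficiency = V_srs / V_st = 202522/118090 = 1.7150

RE ≈ 1.715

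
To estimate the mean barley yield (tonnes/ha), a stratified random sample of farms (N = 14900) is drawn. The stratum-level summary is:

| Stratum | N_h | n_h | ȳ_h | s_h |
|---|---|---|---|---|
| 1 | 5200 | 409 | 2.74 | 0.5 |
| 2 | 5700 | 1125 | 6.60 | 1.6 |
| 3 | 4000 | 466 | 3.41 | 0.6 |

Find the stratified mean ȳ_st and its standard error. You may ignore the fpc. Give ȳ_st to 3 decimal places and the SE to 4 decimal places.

ȳ_st = Σ W_h ȳ_h = (5200·2.74 + 5700·6.60 + 4000·3.41)/14900 = 4.39651
V̂(ȳ_st) = Σ W_h² s_h²/n_h, with W_h = N_h/N and N = 14900:
  stratum 1: (5200/14900)²·0.5²/409 = 7.44476e-05
  stratum 2: (5700/14900)²·1.6²/1125 = 0.000333016
  stratum 3: (4000/14900)²·0.6²/466 = 5.56755e-05
V̂(ȳ_st) = 0.000463139
SE(ȳ_st) = √0.000463139 = 0.0215207

ȳ_st ≈ 4.397, SE ≈ 0.0215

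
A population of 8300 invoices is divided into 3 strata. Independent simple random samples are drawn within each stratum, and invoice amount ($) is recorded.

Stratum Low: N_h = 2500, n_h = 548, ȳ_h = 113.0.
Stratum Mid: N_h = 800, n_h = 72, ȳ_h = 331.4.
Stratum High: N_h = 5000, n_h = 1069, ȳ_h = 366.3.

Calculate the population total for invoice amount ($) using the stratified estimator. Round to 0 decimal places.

τ̂_st = Σ N_h ȳ_h = 2500·113.0 + 800·331.4 + 5000·366.3 = 2379120

τ̂_st ≈ 2379120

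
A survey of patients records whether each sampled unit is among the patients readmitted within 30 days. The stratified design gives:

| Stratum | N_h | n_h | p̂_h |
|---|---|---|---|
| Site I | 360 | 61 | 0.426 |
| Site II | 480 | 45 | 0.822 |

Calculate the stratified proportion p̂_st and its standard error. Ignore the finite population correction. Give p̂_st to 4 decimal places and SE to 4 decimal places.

N = 840; stratum weights W_h = N_h/N.
p̂_st = Σ W_h p̂_h = (360·0.426 + 480·0.822)/840 = 0.65229
V̂(p̂_st) = Σ W_h² p̂_h(1−p̂_h)/(n_h−1):
  stratum Site I: (360/840)²·0.426·0.574/60 = 0.000748543
  stratum Site II: (480/840)²·0.822·0.178/44 = 0.00108583
V̂(p̂_st) = 0.00183438; SE = √V̂ = 0.0428296

p̂_st ≈ 0.6523, SE ≈ 0.0428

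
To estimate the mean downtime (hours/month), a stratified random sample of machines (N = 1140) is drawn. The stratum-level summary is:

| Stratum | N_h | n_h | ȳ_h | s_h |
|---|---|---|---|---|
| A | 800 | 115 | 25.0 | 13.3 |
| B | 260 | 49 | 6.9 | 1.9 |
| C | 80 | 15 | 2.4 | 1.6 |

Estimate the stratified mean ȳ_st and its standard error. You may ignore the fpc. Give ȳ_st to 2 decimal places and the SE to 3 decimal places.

ȳ_st ≈ 19.29, SE ≈ 0.873

ȳ_st = Σ W_h ȳ_h = (800·25.0 + 260·6.9 + 80·2.4)/1140 = 19.28596
V̂(ȳ_st) = Σ W_h² s_h²/n_h, with W_h = N_h/N and N = 1140:
  stratum A: (800/1140)²·13.3²/115 = 0.757488
  stratum B: (260/1140)²·1.9²/49 = 0.0038322
  stratum C: (80/1140)²·1.6²/15 = 0.000840464
V̂(ȳ_st) = 0.762161
SE(ȳ_st) = √0.762161 = 0.873018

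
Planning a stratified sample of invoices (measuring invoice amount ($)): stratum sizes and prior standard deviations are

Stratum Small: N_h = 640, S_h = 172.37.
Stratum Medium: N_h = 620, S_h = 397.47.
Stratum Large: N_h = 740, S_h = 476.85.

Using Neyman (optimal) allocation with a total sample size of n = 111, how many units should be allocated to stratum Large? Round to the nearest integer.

Neyman allocation: n_h = n · N_h S_h / Σ N_i S_i, with n = 111.
  stratum Small: N_h·S_h = 640·172.37 = 110316.80
  stratum Medium: N_h·S_h = 620·397.47 = 246431.40
  stratum Large: N_h·S_h = 740·476.85 = 352869.00
Σ N_h S_h = 709617.20
n for stratum Large = 111·352869.00/709617.20 = 55.197 → 55

55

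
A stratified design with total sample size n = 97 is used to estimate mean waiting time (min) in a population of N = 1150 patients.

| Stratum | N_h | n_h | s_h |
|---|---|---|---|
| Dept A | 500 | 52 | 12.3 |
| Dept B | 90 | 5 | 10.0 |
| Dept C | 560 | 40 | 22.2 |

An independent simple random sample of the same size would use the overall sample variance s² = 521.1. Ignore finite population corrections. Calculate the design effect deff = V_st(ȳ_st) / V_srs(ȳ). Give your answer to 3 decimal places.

deff ≈ 0.669

V̂(ȳ_st) = Σ W_h² s_h²/n_h, with W_h = N_h/N and N = 1150:
  stratum Dept A: (500/1150)²·12.3²/52 = 0.549985
  stratum Dept B: (90/1150)²·10.0²/5 = 0.122495
  stratum Dept C: (560/1150)²·22.2²/40 = 2.92164
V_st = 3.59412
V_srs = s²/n = 521.1/97 = 5.37216
deff = V_st / V_srs = 3.59412/5.37216 = 0.6690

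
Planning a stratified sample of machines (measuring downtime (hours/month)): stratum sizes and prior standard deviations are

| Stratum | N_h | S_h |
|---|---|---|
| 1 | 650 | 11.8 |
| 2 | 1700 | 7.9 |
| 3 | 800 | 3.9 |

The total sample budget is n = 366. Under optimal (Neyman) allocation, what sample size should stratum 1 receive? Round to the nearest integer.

116

Neyman allocation: n_h = n · N_h S_h / Σ N_i S_i, with n = 366.
  stratum 1: N_h·S_h = 650·11.8 = 7670.00
  stratum 2: N_h·S_h = 1700·7.9 = 13430.00
  stratum 3: N_h·S_h = 800·3.9 = 3120.00
Σ N_h S_h = 24220.00
n for stratum 1 = 366·7670.00/24220.00 = 115.905 → 116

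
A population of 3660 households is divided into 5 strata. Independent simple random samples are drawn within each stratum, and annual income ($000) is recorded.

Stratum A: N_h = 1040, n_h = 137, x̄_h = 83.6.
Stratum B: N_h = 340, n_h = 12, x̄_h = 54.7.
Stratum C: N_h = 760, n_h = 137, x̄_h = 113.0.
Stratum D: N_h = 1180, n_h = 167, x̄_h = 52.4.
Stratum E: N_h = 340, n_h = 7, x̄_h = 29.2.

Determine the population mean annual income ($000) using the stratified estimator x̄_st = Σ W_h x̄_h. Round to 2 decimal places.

N = Σ N_h = 3660. Stratum weights W_h = N_h/N.
x̄_st = (1040·83.6 + 340·54.7 + 760·113.0 + 1180·52.4 + 340·29.2) / 3660 = 71.9077

x̄_st ≈ 71.91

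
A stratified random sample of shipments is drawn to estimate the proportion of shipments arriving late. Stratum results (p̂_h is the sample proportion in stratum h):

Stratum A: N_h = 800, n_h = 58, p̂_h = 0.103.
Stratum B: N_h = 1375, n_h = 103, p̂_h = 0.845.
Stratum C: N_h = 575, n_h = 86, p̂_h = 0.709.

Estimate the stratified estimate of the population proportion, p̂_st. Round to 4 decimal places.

N = 2750; stratum weights W_h = N_h/N.
p̂_st = Σ W_h p̂_h = (800·0.103 + 1375·0.845 + 575·0.709)/2750 = 0.60071

p̂_st ≈ 0.6007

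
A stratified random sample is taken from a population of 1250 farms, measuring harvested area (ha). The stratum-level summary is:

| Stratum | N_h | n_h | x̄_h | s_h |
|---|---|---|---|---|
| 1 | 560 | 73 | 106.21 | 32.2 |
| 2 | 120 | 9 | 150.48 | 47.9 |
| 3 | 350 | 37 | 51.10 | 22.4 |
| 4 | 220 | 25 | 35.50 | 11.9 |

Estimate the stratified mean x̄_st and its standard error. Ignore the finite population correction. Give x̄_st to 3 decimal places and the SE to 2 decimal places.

x̄_st = Σ W_h x̄_h = (560·106.21 + 120·150.48 + 350·51.10 + 220·35.50)/1250 = 82.58416
V̂(x̄_st) = Σ W_h² s_h²/n_h, with W_h = N_h/N and N = 1250:
  stratum 1: (560/1250)²·32.2²/73 = 2.85066
  stratum 2: (120/1250)²·47.9²/9 = 2.34948
  stratum 3: (350/1250)²·22.4²/37 = 1.06319
  stratum 4: (220/1250)²·11.9²/25 = 0.17546
V̂(x̄_st) = 6.43878
SE(x̄_st) = √6.43878 = 2.53748

x̄_st ≈ 82.584, SE ≈ 2.54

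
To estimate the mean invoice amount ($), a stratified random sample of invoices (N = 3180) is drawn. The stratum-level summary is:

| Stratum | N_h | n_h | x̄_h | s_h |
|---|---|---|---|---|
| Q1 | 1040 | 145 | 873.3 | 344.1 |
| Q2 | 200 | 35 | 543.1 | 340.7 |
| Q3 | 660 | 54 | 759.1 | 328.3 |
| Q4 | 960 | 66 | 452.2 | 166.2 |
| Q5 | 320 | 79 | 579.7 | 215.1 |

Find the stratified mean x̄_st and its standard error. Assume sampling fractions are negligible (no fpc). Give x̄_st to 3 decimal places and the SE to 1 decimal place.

x̄_st ≈ 672.162, SE ≈ 15.2

x̄_st = Σ W_h x̄_h = (1040·873.3 + 200·543.1 + 660·759.1 + 960·452.2 + 320·579.7)/3180 = 672.16164
V̂(x̄_st) = Σ W_h² s_h²/n_h, with W_h = N_h/N and N = 3180:
  stratum Q1: (1040/3180)²·344.1²/145 = 87.3401
  stratum Q2: (200/3180)²·340.7²/35 = 13.1184
  stratum Q3: (660/3180)²·328.3²/54 = 85.9769
  stratum Q4: (960/3180)²·166.2²/66 = 38.1423
  stratum Q5: (320/3180)²·215.1²/79 = 5.93061
V̂(x̄_st) = 230.508
SE(x̄_st) = √230.508 = 15.1825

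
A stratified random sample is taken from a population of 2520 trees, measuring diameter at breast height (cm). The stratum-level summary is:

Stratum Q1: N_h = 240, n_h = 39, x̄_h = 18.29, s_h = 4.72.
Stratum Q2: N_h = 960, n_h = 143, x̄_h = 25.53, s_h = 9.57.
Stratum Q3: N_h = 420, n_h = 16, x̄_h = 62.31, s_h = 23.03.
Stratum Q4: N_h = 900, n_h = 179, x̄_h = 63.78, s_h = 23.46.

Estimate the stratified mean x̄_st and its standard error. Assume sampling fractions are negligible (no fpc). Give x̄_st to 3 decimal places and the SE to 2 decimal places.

x̄_st = Σ W_h x̄_h = (240·18.29 + 960·25.53 + 420·62.31 + 900·63.78)/2520 = 44.63119
V̂(x̄_st) = Σ W_h² s_h²/n_h, with W_h = N_h/N and N = 2520:
  stratum Q1: (240/2520)²·4.72²/39 = 0.00518132
  stratum Q2: (960/2520)²·9.57²/143 = 0.0929457
  stratum Q3: (420/2520)²·23.03²/16 = 0.9208
  stratum Q4: (900/2520)²·23.46²/179 = 0.392181
V̂(x̄_st) = 1.41111
SE(x̄_st) = √1.41111 = 1.1879

x̄_st ≈ 44.631, SE ≈ 1.19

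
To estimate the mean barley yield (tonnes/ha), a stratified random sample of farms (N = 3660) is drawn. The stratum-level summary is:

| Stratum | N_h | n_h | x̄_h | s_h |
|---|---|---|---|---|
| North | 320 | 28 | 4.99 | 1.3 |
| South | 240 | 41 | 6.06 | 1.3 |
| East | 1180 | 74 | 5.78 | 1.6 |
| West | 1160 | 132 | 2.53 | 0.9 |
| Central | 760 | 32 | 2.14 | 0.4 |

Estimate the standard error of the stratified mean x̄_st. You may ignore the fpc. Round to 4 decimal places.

V̂(x̄_st) = Σ W_h² s_h²/n_h, with W_h = N_h/N and N = 3660:
  stratum North: (320/3660)²·1.3²/28 = 0.000461388
  stratum South: (240/3660)²·1.3²/41 = 0.000177241
  stratum East: (1180/3660)²·1.6²/74 = 0.00359592
  stratum West: (1160/3660)²·0.9²/132 = 0.000616403
  stratum Central: (760/3660)²·0.4²/32 = 0.000215593
V̂(x̄_st) = 0.00506655
SE(x̄_st) = √0.00506655 = 0.0711797

SE(x̄_st) ≈ 0.0712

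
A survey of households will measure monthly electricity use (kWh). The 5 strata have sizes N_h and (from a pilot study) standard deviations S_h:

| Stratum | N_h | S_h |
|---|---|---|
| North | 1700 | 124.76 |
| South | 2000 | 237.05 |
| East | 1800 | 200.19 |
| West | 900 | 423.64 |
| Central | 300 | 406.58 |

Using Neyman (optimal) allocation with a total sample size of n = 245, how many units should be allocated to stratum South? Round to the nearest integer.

75

Neyman allocation: n_h = n · N_h S_h / Σ N_i S_i, with n = 245.
  stratum North: N_h·S_h = 1700·124.76 = 212092.00
  stratum South: N_h·S_h = 2000·237.05 = 474100.00
  stratum East: N_h·S_h = 1800·200.19 = 360342.00
  stratum West: N_h·S_h = 900·423.64 = 381276.00
  stratum Central: N_h·S_h = 300·406.58 = 121974.00
Σ N_h S_h = 1549784.00
n for stratum South = 245·474100.00/1549784.00 = 74.949 → 75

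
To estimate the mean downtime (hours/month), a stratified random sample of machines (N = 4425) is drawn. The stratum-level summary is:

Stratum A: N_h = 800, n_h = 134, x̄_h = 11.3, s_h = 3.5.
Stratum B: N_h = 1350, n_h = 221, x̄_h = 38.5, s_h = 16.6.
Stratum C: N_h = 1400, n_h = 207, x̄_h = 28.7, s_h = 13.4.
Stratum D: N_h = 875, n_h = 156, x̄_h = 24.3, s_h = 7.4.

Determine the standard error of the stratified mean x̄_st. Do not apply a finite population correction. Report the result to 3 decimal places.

V̂(x̄_st) = Σ W_h² s_h²/n_h, with W_h = N_h/N and N = 4425:
  stratum A: (800/4425)²·3.5²/134 = 0.00298803
  stratum B: (1350/4425)²·16.6²/221 = 0.116055
  stratum C: (1400/4425)²·13.4²/207 = 0.0868298
  stratum D: (875/4425)²·7.4²/156 = 0.0137255
V̂(x̄_st) = 0.219599
SE(x̄_st) = √0.219599 = 0.468613

SE(x̄_st) ≈ 0.469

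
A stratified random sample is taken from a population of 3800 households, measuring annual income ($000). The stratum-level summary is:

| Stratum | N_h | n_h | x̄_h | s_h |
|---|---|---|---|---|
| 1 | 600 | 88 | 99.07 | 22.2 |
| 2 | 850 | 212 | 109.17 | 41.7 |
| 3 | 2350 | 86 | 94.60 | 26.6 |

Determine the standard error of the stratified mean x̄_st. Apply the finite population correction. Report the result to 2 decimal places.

V̂(x̄_st) = Σ W_h² (1 − n_h/N_h) s_h²/n_h, with W_h = N_h/N and N = 3800:
  stratum 1: (600/3800)²·(1 − 88/600)·22.2²/88 = 0.119145
  stratum 2: (850/3800)²·(1 − 212/850)·41.7²/212 = 0.308041
  stratum 3: (2350/3800)²·(1 − 86/2350)·26.6²/86 = 3.03139
V̂(x̄_st) = 3.45858
SE(x̄_st) = √3.45858 = 1.85973

SE(x̄_st) ≈ 1.86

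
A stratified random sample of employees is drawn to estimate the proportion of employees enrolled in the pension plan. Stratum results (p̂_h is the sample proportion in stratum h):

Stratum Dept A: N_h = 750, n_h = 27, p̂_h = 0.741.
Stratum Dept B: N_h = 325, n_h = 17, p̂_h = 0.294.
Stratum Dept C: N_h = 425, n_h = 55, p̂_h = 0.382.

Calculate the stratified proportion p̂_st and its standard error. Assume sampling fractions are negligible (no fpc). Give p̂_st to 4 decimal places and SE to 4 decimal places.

N = 1500; stratum weights W_h = N_h/N.
p̂_st = Σ W_h p̂_h = (750·0.741 + 325·0.294 + 425·0.382)/1500 = 0.54243
V̂(p̂_st) = Σ W_h² p̂_h(1−p̂_h)/(n_h−1):
  stratum Dept A: (750/1500)²·0.741·0.259/26 = 0.00184538
  stratum Dept B: (325/1500)²·0.294·0.706/16 = 0.000608999
  stratum Dept C: (425/1500)²·0.382·0.618/54 = 0.000350957
V̂(p̂_st) = 0.00280533; SE = √V̂ = 0.0529654

p̂_st ≈ 0.5424, SE ≈ 0.0530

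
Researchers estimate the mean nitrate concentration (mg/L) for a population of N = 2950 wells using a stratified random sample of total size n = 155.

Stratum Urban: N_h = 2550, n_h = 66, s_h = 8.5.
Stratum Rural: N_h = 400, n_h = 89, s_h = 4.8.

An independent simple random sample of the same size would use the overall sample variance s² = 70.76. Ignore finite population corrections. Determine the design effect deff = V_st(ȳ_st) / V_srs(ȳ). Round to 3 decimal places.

deff ≈ 1.802

V̂(ȳ_st) = Σ W_h² s_h²/n_h, with W_h = N_h/N and N = 2950:
  stratum Urban: (2550/2950)²·8.5²/66 = 0.817957
  stratum Rural: (400/2950)²·4.8²/89 = 0.00475958
V_st = 0.822716
V_srs = s²/n = 70.76/155 = 0.456516
deff = V_st / V_srs = 0.822716/0.456516 = 1.8022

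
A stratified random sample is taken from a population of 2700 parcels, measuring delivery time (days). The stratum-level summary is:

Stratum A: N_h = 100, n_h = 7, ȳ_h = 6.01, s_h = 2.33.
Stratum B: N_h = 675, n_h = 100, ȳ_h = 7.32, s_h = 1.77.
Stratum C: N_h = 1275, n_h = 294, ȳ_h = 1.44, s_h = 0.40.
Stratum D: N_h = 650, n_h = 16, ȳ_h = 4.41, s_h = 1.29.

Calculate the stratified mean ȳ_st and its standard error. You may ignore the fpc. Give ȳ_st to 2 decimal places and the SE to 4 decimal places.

ȳ_st ≈ 3.79, SE ≈ 0.0958

ȳ_st = Σ W_h ȳ_h = (100·6.01 + 675·7.32 + 1275·1.44 + 650·4.41)/2700 = 3.79426
V̂(ȳ_st) = Σ W_h² s_h²/n_h, with W_h = N_h/N and N = 2700:
  stratum A: (100/2700)²·2.33²/7 = 0.00106386
  stratum B: (675/2700)²·1.77²/100 = 0.00195806
  stratum C: (1275/2700)²·0.40²/294 = 0.000121357
  stratum D: (650/2700)²·1.29²/16 = 0.0060278
V̂(ȳ_st) = 0.00917108
SE(ȳ_st) = √0.00917108 = 0.0957658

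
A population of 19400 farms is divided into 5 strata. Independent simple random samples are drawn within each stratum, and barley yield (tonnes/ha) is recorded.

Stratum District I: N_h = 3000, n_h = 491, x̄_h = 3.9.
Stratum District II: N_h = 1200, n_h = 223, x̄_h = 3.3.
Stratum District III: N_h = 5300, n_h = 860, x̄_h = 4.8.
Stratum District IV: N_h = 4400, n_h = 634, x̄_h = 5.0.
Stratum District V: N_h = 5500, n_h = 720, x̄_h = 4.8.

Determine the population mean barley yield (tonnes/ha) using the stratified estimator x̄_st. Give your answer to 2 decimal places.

N = Σ N_h = 19400. Stratum weights W_h = N_h/N.
x̄_st = (3000·3.9 + 1200·3.3 + 5300·4.8 + 4400·5.0 + 5500·4.8) / 19400 = 4.6134

x̄_st ≈ 4.61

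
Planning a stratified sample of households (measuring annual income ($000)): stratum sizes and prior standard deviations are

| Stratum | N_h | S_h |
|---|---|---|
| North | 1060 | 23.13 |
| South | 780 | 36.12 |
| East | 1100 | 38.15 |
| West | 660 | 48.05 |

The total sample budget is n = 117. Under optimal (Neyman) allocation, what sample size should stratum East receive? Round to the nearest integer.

39

Neyman allocation: n_h = n · N_h S_h / Σ N_i S_i, with n = 117.
  stratum North: N_h·S_h = 1060·23.13 = 24517.80
  stratum South: N_h·S_h = 780·36.12 = 28173.60
  stratum East: N_h·S_h = 1100·38.15 = 41965.00
  stratum West: N_h·S_h = 660·48.05 = 31713.00
Σ N_h S_h = 126369.40
n for stratum East = 117·41965.00/126369.40 = 38.854 → 39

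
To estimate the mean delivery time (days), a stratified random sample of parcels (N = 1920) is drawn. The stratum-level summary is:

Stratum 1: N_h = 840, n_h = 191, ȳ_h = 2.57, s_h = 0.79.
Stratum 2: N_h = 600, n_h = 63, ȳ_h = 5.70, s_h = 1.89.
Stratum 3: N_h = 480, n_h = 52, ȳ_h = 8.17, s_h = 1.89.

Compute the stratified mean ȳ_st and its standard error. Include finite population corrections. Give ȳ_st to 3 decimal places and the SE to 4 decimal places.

ȳ_st ≈ 4.948, SE ≈ 0.0963

ȳ_st = Σ W_h ȳ_h = (840·2.57 + 600·5.70 + 480·8.17)/1920 = 4.94813
V̂(ȳ_st) = Σ W_h² (1 − n_h/N_h) s_h²/n_h, with W_h = N_h/N and N = 1920:
  stratum 1: (840/1920)²·(1 − 191/840)·0.79²/191 = 0.000483217
  stratum 2: (600/1920)²·(1 − 63/600)·1.89²/63 = 0.00495571
  stratum 3: (480/1920)²·(1 − 52/480)·1.89²/52 = 0.00382827
V̂(ȳ_st) = 0.0092672
SE(ȳ_st) = √0.0092672 = 0.0962663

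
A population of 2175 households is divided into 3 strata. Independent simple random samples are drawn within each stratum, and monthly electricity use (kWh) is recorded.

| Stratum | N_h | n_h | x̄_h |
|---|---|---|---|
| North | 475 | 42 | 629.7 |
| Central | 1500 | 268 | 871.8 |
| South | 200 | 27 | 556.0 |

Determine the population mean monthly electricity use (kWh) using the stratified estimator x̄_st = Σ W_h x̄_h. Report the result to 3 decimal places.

N = Σ N_h = 2175. Stratum weights W_h = N_h/N.
x̄_st = (475·629.7 + 1500·871.8 + 200·556.0) / 2175 = 789.88851

x̄_st ≈ 789.889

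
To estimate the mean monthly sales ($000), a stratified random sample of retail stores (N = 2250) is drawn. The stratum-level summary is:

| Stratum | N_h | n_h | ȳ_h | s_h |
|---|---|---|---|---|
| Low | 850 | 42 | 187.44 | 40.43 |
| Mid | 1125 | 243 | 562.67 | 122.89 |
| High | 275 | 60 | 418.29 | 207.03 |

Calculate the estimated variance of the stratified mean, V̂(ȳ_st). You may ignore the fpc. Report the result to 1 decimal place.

V̂(ȳ_st) = Σ W_h² s_h²/n_h, with W_h = N_h/N and N = 2250:
  stratum Low: (850/2250)²·40.43²/42 = 5.55432
  stratum Mid: (1125/2250)²·122.89²/243 = 15.537
  stratum High: (275/2250)²·207.03²/60 = 10.6713
V̂(ȳ_st) = 31.7626

V̂(ȳ_st) ≈ 31.8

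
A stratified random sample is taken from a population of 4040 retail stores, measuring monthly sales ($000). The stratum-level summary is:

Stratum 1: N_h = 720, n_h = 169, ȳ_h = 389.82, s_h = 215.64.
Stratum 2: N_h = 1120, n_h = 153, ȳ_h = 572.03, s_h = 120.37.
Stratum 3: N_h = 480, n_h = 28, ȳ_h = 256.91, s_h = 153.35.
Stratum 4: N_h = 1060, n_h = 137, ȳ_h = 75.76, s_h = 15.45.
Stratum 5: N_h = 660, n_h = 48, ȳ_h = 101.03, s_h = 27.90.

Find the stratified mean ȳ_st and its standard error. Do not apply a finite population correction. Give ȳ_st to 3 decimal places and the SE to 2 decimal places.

ȳ_st = Σ W_h ȳ_h = (720·389.82 + 1120·572.03 + 480·256.91 + 1060·75.76 + 660·101.03)/4040 = 294.96193
V̂(ȳ_st) = Σ W_h² s_h²/n_h, with W_h = N_h/N and N = 4040:
  stratum 1: (720/4040)²·215.64²/169 = 8.73925
  stratum 2: (1120/4040)²·120.37²/153 = 7.27811
  stratum 3: (480/4040)²·153.35²/28 = 11.8558
  stratum 4: (1060/4040)²·15.45²/137 = 0.119946
  stratum 5: (660/4040)²·27.90²/48 = 0.432805
V̂(ȳ_st) = 28.4259
SE(ȳ_st) = √28.4259 = 5.33159

ȳ_st ≈ 294.962, SE ≈ 5.33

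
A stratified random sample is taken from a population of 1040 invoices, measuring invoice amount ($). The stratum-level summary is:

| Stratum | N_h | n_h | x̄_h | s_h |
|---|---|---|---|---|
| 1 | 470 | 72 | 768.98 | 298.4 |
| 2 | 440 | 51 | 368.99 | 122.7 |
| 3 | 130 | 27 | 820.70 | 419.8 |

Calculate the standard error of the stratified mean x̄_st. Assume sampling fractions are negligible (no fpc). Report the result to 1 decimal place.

V̂(x̄_st) = Σ W_h² s_h²/n_h, with W_h = N_h/N and N = 1040:
  stratum 1: (470/1040)²·298.4²/72 = 252.577
  stratum 2: (440/1040)²·122.7²/51 = 52.8394
  stratum 3: (130/1040)²·419.8²/27 = 101.986
V̂(x̄_st) = 407.403
SE(x̄_st) = √407.403 = 20.1842

SE(x̄_st) ≈ 20.2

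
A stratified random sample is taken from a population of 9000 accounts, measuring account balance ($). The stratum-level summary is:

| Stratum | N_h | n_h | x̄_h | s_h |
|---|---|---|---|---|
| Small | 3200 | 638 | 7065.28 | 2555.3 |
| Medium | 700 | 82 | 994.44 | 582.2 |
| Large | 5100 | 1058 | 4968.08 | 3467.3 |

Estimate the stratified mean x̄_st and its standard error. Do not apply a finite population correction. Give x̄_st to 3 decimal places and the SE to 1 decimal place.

x̄_st = Σ W_h x̄_h = (3200·7065.28 + 700·994.44 + 5100·4968.08)/9000 = 5404.69022
V̂(x̄_st) = Σ W_h² s_h²/n_h, with W_h = N_h/N and N = 9000:
  stratum Small: (3200/9000)²·2555.3²/638 = 1293.83
  stratum Medium: (700/9000)²·582.2²/82 = 25.0058
  stratum Large: (5100/9000)²·3467.3²/1058 = 3648.82
V̂(x̄_st) = 4967.66
SE(x̄_st) = √4967.66 = 70.4816

x̄_st ≈ 5404.690, SE ≈ 70.5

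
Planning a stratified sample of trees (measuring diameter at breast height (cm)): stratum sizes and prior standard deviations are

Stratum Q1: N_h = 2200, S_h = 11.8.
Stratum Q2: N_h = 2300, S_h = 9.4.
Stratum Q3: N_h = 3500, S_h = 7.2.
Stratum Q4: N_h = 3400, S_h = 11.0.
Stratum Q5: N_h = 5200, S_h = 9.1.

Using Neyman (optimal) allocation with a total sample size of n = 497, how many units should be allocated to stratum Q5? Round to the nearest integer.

Neyman allocation: n_h = n · N_h S_h / Σ N_i S_i, with n = 497.
  stratum Q1: N_h·S_h = 2200·11.8 = 25960.00
  stratum Q2: N_h·S_h = 2300·9.4 = 21620.00
  stratum Q3: N_h·S_h = 3500·7.2 = 25200.00
  stratum Q4: N_h·S_h = 3400·11.0 = 37400.00
  stratum Q5: N_h·S_h = 5200·9.1 = 47320.00
Σ N_h S_h = 157500.00
n for stratum Q5 = 497·47320.00/157500.00 = 149.321 → 149

149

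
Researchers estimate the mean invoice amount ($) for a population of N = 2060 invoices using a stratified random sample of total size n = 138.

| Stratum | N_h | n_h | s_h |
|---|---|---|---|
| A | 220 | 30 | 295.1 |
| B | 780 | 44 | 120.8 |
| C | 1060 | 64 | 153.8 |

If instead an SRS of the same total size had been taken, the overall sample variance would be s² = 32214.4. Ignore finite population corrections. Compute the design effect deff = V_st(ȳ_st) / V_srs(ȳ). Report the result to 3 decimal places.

deff ≈ 0.765

V̂(ȳ_st) = Σ W_h² s_h²/n_h, with W_h = N_h/N and N = 2060:
  stratum A: (220/2060)²·295.1²/30 = 33.1076
  stratum B: (780/2060)²·120.8²/44 = 47.5484
  stratum C: (1060/2060)²·153.8²/64 = 97.8611
V_st = 178.517
V_srs = s²/n = 32214.4/138 = 233.438
deff = V_st / V_srs = 178.517/233.438 = 0.7647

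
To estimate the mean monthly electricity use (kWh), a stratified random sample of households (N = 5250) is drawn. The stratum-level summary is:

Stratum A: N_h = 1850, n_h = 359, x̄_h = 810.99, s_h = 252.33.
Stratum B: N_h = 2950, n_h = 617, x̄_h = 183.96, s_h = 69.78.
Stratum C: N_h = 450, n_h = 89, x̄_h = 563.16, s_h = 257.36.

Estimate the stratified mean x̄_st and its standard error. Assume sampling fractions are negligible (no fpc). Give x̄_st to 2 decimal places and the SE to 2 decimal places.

x̄_st = Σ W_h x̄_h = (1850·810.99 + 2950·183.96 + 450·563.16)/5250 = 437.41629
V̂(x̄_st) = Σ W_h² s_h²/n_h, with W_h = N_h/N and N = 5250:
  stratum A: (1850/5250)²·252.33²/359 = 22.0226
  stratum B: (2950/5250)²·69.78²/617 = 2.49174
  stratum C: (450/5250)²·257.36²/89 = 5.46762
V̂(x̄_st) = 29.9819
SE(x̄_st) = √29.9819 = 5.47558

x̄_st ≈ 437.42, SE ≈ 5.48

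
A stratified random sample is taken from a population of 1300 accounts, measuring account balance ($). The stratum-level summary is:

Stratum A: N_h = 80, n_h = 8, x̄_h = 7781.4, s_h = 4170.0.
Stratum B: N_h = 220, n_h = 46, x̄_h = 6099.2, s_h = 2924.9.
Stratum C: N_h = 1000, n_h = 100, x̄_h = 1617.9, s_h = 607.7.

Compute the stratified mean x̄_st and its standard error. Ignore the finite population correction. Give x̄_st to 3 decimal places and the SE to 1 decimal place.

x̄_st ≈ 2755.566, SE ≈ 125.5

x̄_st = Σ W_h x̄_h = (80·7781.4 + 220·6099.2 + 1000·1617.9)/1300 = 2755.56615
V̂(x̄_st) = Σ W_h² s_h²/n_h, with W_h = N_h/N and N = 1300:
  stratum A: (80/1300)²·4170.0²/8 = 8231.43
  stratum B: (220/1300)²·2924.9²/46 = 5326.27
  stratum C: (1000/1300)²·607.7²/100 = 2185.2
V̂(x̄_st) = 15742.9
SE(x̄_st) = √15742.9 = 125.471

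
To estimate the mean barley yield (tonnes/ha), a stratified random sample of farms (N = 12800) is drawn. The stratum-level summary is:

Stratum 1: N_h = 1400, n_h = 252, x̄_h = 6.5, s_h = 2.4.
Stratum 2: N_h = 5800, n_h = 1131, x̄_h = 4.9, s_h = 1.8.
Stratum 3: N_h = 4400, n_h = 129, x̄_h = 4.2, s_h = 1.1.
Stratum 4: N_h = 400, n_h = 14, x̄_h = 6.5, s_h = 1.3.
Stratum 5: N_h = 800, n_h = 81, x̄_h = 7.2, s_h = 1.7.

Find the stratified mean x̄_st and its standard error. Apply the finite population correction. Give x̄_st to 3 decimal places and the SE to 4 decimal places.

x̄_st = Σ W_h x̄_h = (1400·6.5 + 5800·4.9 + 4400·4.2 + 400·6.5 + 800·7.2)/12800 = 5.02813
V̂(x̄_st) = Σ W_h² (1 − n_h/N_h) s_h²/n_h, with W_h = N_h/N and N = 12800:
  stratum 1: (1400/12800)²·(1 − 252/1400)·2.4²/252 = 0.000224219
  stratum 2: (5800/12800)²·(1 − 1131/5800)·1.8²/1131 = 0.000473494
  stratum 3: (4400/12800)²·(1 − 129/4400)·1.1²/129 = 0.00107587
  stratum 4: (400/12800)²·(1 − 14/400)·1.3²/14 = 0.000113759
  stratum 5: (800/12800)²·(1 − 81/800)·1.7²/81 = 0.00012526
V̂(x̄_st) = 0.0020126
SE(x̄_st) = √0.0020126 = 0.044862

x̄_st ≈ 5.028, SE ≈ 0.0449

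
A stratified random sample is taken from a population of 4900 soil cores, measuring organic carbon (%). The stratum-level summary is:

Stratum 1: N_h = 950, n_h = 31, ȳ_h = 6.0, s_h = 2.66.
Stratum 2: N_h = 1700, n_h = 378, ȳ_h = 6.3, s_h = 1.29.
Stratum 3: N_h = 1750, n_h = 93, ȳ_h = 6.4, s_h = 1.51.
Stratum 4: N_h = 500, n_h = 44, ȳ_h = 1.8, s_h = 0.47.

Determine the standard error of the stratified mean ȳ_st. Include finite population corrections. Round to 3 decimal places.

V̂(ȳ_st) = Σ W_h² (1 − n_h/N_h) s_h²/n_h, with W_h = N_h/N and N = 4900:
  stratum 1: (950/4900)²·(1 − 31/950)·2.66²/31 = 0.00829944
  stratum 2: (1700/4900)²·(1 − 378/1700)·1.29²/378 = 0.000412075
  stratum 3: (1750/4900)²·(1 − 93/1750)·1.51²/93 = 0.00296101
  stratum 4: (500/4900)²·(1 − 44/500)·0.47²/44 = 4.76745e-05
V̂(ȳ_st) = 0.0117202
SE(ȳ_st) = √0.0117202 = 0.10826

SE(ȳ_st) ≈ 0.108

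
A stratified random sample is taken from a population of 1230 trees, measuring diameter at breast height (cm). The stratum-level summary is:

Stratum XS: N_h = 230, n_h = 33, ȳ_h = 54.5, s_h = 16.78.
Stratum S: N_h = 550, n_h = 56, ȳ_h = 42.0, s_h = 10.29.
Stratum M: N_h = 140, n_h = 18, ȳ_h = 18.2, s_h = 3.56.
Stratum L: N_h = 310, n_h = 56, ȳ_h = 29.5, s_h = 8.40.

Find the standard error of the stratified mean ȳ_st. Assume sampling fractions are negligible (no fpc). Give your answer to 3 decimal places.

SE(ȳ_st) ≈ 0.875

V̂(ȳ_st) = Σ W_h² s_h²/n_h, with W_h = N_h/N and N = 1230:
  stratum XS: (230/1230)²·16.78²/33 = 0.298343
  stratum S: (550/1230)²·10.29²/56 = 0.378058
  stratum M: (140/1230)²·3.56²/18 = 0.00912165
  stratum L: (310/1230)²·8.40²/56 = 0.0800357
V̂(ȳ_st) = 0.765558
SE(ȳ_st) = √0.765558 = 0.874961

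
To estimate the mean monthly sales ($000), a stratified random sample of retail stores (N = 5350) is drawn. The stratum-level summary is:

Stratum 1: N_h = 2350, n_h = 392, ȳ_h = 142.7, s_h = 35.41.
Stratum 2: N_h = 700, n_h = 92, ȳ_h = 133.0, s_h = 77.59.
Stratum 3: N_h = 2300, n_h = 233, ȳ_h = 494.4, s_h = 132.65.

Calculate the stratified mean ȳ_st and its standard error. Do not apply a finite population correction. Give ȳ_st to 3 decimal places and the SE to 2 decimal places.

ȳ_st = Σ W_h ȳ_h = (2350·142.7 + 700·133.0 + 2300·494.4)/5350 = 292.62897
V̂(ȳ_st) = Σ W_h² s_h²/n_h, with W_h = N_h/N and N = 5350:
  stratum 1: (2350/5350)²·35.41²/392 = 0.617155
  stratum 2: (700/5350)²·77.59²/92 = 1.12024
  stratum 3: (2300/5350)²·132.65²/233 = 13.9575
V̂(ȳ_st) = 15.6949
SE(ȳ_st) = √15.6949 = 3.96167

ȳ_st ≈ 292.629, SE ≈ 3.96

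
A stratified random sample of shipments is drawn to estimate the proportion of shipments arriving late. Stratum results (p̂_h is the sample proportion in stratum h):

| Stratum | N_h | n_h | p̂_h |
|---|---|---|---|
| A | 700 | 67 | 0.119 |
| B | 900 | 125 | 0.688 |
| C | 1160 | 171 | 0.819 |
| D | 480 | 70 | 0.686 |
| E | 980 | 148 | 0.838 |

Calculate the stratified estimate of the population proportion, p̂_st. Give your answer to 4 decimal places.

N = 4220; stratum weights W_h = N_h/N.
p̂_st = Σ W_h p̂_h = (700·0.119 + 900·0.688 + 1160·0.819 + 480·0.686 + 980·0.838)/4220 = 0.66423

p̂_st ≈ 0.6642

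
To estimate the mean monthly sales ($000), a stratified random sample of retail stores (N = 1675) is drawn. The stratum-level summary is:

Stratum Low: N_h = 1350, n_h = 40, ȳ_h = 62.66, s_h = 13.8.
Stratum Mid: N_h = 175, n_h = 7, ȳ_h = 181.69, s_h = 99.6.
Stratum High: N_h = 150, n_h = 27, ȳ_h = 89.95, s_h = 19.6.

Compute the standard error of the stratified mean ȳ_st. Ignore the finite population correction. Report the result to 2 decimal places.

SE(ȳ_st) ≈ 4.32

V̂(ȳ_st) = Σ W_h² s_h²/n_h, with W_h = N_h/N and N = 1675:
  stratum Low: (1350/1675)²·13.8²/40 = 3.09269
  stratum Mid: (175/1675)²·99.6²/7 = 15.4692
  stratum High: (150/1675)²·19.6²/27 = 0.114104
V̂(ȳ_st) = 18.676
SE(ȳ_st) = √18.676 = 4.32157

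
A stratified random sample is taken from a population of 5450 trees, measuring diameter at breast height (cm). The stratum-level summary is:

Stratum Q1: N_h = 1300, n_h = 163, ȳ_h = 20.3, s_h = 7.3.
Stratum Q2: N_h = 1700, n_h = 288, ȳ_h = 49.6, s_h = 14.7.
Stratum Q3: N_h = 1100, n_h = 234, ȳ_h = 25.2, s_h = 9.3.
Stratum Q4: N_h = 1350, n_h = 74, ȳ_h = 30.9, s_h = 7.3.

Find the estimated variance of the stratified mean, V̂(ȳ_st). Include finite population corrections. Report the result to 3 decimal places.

V̂(ȳ_st) = Σ W_h² (1 − n_h/N_h) s_h²/n_h, with W_h = N_h/N and N = 5450:
  stratum Q1: (1300/5450)²·(1 − 163/1300)·7.3²/163 = 0.0162693
  stratum Q2: (1700/5450)²·(1 − 288/1700)·14.7²/288 = 0.0606363
  stratum Q3: (1100/5450)²·(1 − 234/1100)·9.3²/234 = 0.0118541
  stratum Q4: (1350/5450)²·(1 − 74/1350)·7.3²/74 = 0.0417643
V̂(ȳ_st) = 0.130524

V̂(ȳ_st) ≈ 0.131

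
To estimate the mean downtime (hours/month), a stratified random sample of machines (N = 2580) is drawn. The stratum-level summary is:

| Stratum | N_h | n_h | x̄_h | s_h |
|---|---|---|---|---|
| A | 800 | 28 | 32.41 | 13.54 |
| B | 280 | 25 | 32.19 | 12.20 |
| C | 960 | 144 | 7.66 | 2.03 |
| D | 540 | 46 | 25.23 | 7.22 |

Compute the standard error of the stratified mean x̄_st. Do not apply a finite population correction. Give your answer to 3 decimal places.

V̂(x̄_st) = Σ W_h² s_h²/n_h, with W_h = N_h/N and N = 2580:
  stratum A: (800/2580)²·13.54²/28 = 0.629535
  stratum B: (280/2580)²·12.20²/25 = 0.0701223
  stratum C: (960/2580)²·2.03²/144 = 0.00396217
  stratum D: (540/2580)²·7.22²/46 = 0.0496438
V̂(x̄_st) = 0.753263
SE(x̄_st) = √0.753263 = 0.867907

SE(x̄_st) ≈ 0.868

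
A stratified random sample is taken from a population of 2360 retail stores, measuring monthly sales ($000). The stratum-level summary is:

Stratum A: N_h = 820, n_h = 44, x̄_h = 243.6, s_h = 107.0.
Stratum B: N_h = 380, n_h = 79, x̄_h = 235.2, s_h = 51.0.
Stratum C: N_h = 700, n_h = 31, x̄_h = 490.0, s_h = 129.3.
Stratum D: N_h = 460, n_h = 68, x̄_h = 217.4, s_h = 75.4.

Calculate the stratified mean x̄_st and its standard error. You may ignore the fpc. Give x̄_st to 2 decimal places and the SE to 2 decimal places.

x̄_st = Σ W_h x̄_h = (820·243.6 + 380·235.2 + 700·490.0 + 460·217.4)/2360 = 310.22542
V̂(x̄_st) = Σ W_h² s_h²/n_h, with W_h = N_h/N and N = 2360:
  stratum A: (820/2360)²·107.0²/44 = 31.4137
  stratum B: (380/2360)²·51.0²/79 = 0.853604
  stratum C: (700/2360)²·129.3²/31 = 47.4469
  stratum D: (460/2360)²·75.4²/68 = 3.17633
V̂(x̄_st) = 82.8905
SE(x̄_st) = √82.8905 = 9.10442

x̄_st ≈ 310.23, SE ≈ 9.10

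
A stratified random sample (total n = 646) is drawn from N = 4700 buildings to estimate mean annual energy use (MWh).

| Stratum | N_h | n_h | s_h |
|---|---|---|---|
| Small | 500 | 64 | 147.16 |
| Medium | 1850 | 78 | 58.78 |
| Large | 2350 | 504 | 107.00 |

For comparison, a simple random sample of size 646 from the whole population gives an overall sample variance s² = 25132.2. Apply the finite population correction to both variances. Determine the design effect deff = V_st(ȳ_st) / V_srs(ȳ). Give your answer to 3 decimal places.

deff ≈ 0.428

V̂(ȳ_st) = Σ W_h² (1 − n_h/N_h) s_h²/n_h, with W_h = N_h/N and N = 4700:
  stratum Small: (500/4700)²·(1 − 64/500)·147.16²/64 = 3.33934
  stratum Medium: (1850/4700)²·(1 − 78/1850)·58.78²/78 = 6.57362
  stratum Large: (2350/4700)²·(1 − 504/2350)·107.00²/504 = 4.46109
V_st = 14.374
V_srs = (1 − 646/4700)·25132.2/646 = 33.5571
deff = V_st / V_srs = 14.374/33.5571 = 0.4283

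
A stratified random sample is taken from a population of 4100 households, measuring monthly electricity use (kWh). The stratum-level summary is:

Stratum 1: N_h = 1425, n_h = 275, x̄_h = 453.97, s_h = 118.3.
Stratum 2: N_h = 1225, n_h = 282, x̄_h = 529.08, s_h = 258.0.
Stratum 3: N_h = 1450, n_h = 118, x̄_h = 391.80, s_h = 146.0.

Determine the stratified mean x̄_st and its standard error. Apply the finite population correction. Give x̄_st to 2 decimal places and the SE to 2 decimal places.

x̄_st ≈ 454.42, SE ≈ 6.48

x̄_st = Σ W_h x̄_h = (1425·453.97 + 1225·529.08 + 1450·391.80)/4100 = 454.42445
V̂(x̄_st) = Σ W_h² (1 − n_h/N_h) s_h²/n_h, with W_h = N_h/N and N = 4100:
  stratum 1: (1425/4100)²·(1 − 275/1425)·118.3²/275 = 4.96114
  stratum 2: (1225/4100)²·(1 − 282/1225)·258.0²/282 = 16.2207
  stratum 3: (1450/4100)²·(1 − 118/1450)·146.0²/118 = 20.7553
V̂(x̄_st) = 41.9371
SE(x̄_st) = √41.9371 = 6.47589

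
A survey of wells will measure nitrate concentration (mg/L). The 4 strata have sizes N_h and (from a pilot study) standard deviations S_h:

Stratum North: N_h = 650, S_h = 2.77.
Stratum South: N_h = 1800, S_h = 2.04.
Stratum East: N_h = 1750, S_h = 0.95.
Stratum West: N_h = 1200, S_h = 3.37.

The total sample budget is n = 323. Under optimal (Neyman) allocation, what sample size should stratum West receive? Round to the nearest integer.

Neyman allocation: n_h = n · N_h S_h / Σ N_i S_i, with n = 323.
  stratum North: N_h·S_h = 650·2.77 = 1800.50
  stratum South: N_h·S_h = 1800·2.04 = 3672.00
  stratum East: N_h·S_h = 1750·0.95 = 1662.50
  stratum West: N_h·S_h = 1200·3.37 = 4044.00
Σ N_h S_h = 11179.00
n for stratum West = 323·4044.00/11179.00 = 116.845 → 117

117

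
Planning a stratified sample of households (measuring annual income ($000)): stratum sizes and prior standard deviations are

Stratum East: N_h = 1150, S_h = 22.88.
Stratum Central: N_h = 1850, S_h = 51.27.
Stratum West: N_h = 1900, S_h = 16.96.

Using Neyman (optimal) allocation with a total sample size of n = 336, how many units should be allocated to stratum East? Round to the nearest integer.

Neyman allocation: n_h = n · N_h S_h / Σ N_i S_i, with n = 336.
  stratum East: N_h·S_h = 1150·22.88 = 26312.00
  stratum Central: N_h·S_h = 1850·51.27 = 94849.50
  stratum West: N_h·S_h = 1900·16.96 = 32224.00
Σ N_h S_h = 153385.50
n for stratum East = 336·26312.00/153385.50 = 57.638 → 58

58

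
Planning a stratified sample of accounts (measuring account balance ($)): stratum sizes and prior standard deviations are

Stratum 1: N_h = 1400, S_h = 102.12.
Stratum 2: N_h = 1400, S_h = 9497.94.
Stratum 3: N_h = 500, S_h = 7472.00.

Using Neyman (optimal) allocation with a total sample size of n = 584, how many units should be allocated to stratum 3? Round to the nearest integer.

127

Neyman allocation: n_h = n · N_h S_h / Σ N_i S_i, with n = 584.
  stratum 1: N_h·S_h = 1400·102.12 = 142968.00
  stratum 2: N_h·S_h = 1400·9497.94 = 13297116.00
  stratum 3: N_h·S_h = 500·7472.00 = 3736000.00
Σ N_h S_h = 17176084.00
n for stratum 3 = 584·3736000.00/17176084.00 = 127.027 → 127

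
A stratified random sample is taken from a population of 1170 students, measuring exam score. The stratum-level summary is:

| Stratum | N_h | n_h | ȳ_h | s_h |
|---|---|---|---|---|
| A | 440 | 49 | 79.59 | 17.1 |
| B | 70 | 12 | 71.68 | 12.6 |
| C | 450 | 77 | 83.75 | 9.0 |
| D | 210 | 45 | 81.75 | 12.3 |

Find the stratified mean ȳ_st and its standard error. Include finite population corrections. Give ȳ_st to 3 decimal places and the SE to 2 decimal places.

ȳ_st ≈ 81.104, SE ≈ 1.00

ȳ_st = Σ W_h ȳ_h = (440·79.59 + 70·71.68 + 450·83.75 + 210·81.75)/1170 = 81.10444
V̂(ȳ_st) = Σ W_h² (1 − n_h/N_h) s_h²/n_h, with W_h = N_h/N and N = 1170:
  stratum A: (440/1170)²·(1 − 49/440)·17.1²/49 = 0.749987
  stratum B: (70/1170)²·(1 − 12/70)·12.6²/12 = 0.0392387
  stratum C: (450/1170)²·(1 − 77/450)·9.0²/77 = 0.128986
  stratum D: (210/1170)²·(1 − 45/210)·12.3²/45 = 0.0850999
V̂(ȳ_st) = 1.00331
SE(ȳ_st) = √1.00331 = 1.00165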